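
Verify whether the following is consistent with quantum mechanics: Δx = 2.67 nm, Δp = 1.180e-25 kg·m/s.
Yes, it satisfies the uncertainty principle.

Calculate the product ΔxΔp:
ΔxΔp = (2.670e-09 m) × (1.180e-25 kg·m/s)
ΔxΔp = 3.151e-34 J·s

Compare to the minimum allowed value ℏ/2:
ℏ/2 = 5.273e-35 J·s

Since ΔxΔp = 3.151e-34 J·s ≥ 5.273e-35 J·s = ℏ/2,
the measurement satisfies the uncertainty principle.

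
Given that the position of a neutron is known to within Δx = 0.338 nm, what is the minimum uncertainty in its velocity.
93.139 m/s

Using the Heisenberg uncertainty principle and Δp = mΔv:
ΔxΔp ≥ ℏ/2
Δx(mΔv) ≥ ℏ/2

The minimum uncertainty in velocity is:
Δv_min = ℏ/(2mΔx)
Δv_min = (1.055e-34 J·s) / (2 × 1.675e-27 kg × 3.380e-10 m)
Δv_min = 9.314e+01 m/s = 93.139 m/s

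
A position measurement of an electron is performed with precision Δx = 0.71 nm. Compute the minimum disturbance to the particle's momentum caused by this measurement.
7.427 × 10^-26 kg·m/s

The uncertainty principle implies that measuring position disturbs momentum:
ΔxΔp ≥ ℏ/2

When we measure position with precision Δx, we necessarily introduce a momentum uncertainty:
Δp ≥ ℏ/(2Δx)
Δp_min = (1.055e-34 J·s) / (2 × 7.100e-10 m)
Δp_min = 7.427e-26 kg·m/s

The more precisely we measure position, the greater the momentum disturbance.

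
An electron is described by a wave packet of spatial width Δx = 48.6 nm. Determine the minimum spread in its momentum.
1.085 × 10^-27 kg·m/s

For a wave packet, the spatial width Δx and momentum spread Δp are related by the uncertainty principle:
ΔxΔp ≥ ℏ/2

The minimum momentum spread is:
Δp_min = ℏ/(2Δx)
Δp_min = (1.055e-34 J·s) / (2 × 4.860e-08 m)
Δp_min = 1.085e-27 kg·m/s

A wave packet cannot have both a well-defined position and well-defined momentum.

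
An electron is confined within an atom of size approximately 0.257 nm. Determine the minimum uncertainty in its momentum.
2.052 × 10^-25 kg·m/s

Using the Heisenberg uncertainty principle:
ΔxΔp ≥ ℏ/2

With Δx ≈ L = 2.570e-10 m (the confinement size):
Δp_min = ℏ/(2Δx)
Δp_min = (1.055e-34 J·s) / (2 × 2.570e-10 m)
Δp_min = 2.052e-25 kg·m/s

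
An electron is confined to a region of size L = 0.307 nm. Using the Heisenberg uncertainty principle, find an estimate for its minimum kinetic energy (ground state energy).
101.062 meV

Using the uncertainty principle to estimate ground state energy:

1. The position uncertainty is approximately the confinement size:
   Δx ≈ L = 3.070e-10 m

2. From ΔxΔp ≥ ℏ/2, the minimum momentum uncertainty is:
   Δp ≈ ℏ/(2L) = 1.718e-25 kg·m/s

3. The kinetic energy is approximately:
   KE ≈ (Δp)²/(2m) = (1.718e-25)²/(2 × 9.109e-31 kg)
   KE ≈ 1.619e-20 J = 101.062 meV

This is an order-of-magnitude estimate of the ground state energy.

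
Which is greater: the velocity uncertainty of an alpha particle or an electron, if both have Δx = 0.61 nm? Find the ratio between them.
The electron has the larger minimum velocity uncertainty, by a ratio of 7294.3.

For both particles, Δp_min = ℏ/(2Δx) = 8.644e-26 kg·m/s (same for both).

The velocity uncertainty is Δv = Δp/m:
- alpha particle: Δv = 8.644e-26 / 6.645e-27 = 1.301e+01 m/s = 13.009 m/s
- electron: Δv = 8.644e-26 / 9.109e-31 = 9.489e+04 m/s = 94.892 km/s

Ratio: 9.489e+04 / 1.301e+01 = 7294.3

The lighter particle has larger velocity uncertainty because Δv ∝ 1/m.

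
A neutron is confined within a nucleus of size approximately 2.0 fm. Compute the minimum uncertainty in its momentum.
2.636 × 10^-20 kg·m/s

Using the Heisenberg uncertainty principle:
ΔxΔp ≥ ℏ/2

With Δx ≈ L = 2.000e-15 m (the confinement size):
Δp_min = ℏ/(2Δx)
Δp_min = (1.055e-34 J·s) / (2 × 2.000e-15 m)
Δp_min = 2.636e-20 kg·m/s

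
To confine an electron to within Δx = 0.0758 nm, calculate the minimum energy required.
1.658 eV

Localizing a particle requires giving it sufficient momentum uncertainty:

1. From uncertainty principle: Δp ≥ ℏ/(2Δx)
   Δp_min = (1.055e-34 J·s) / (2 × 7.580e-11 m)
   Δp_min = 6.956e-25 kg·m/s

2. This momentum uncertainty corresponds to kinetic energy:
   KE ≈ (Δp)²/(2m) = (6.956e-25)²/(2 × 9.109e-31 kg)
   KE = 2.656e-19 J = 1.658 eV

Tighter localization requires more energy.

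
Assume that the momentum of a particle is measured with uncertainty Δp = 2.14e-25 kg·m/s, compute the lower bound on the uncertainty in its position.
246.395 pm

Using the Heisenberg uncertainty principle:
ΔxΔp ≥ ℏ/2

The minimum uncertainty in position is:
Δx_min = ℏ/(2Δp)
Δx_min = (1.055e-34 J·s) / (2 × 2.140e-25 kg·m/s)
Δx_min = 2.464e-10 m = 246.395 pm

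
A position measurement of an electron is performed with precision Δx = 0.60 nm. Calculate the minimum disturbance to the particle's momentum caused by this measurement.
8.788 × 10^-26 kg·m/s

The uncertainty principle implies that measuring position disturbs momentum:
ΔxΔp ≥ ℏ/2

When we measure position with precision Δx, we necessarily introduce a momentum uncertainty:
Δp ≥ ℏ/(2Δx)
Δp_min = (1.055e-34 J·s) / (2 × 6.000e-10 m)
Δp_min = 8.788e-26 kg·m/s

The more precisely we measure position, the greater the momentum disturbance.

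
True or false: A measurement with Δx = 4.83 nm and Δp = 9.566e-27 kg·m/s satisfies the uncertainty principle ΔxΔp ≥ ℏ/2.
No, it violates the uncertainty principle (impossible measurement).

Calculate the product ΔxΔp:
ΔxΔp = (4.830e-09 m) × (9.566e-27 kg·m/s)
ΔxΔp = 4.620e-35 J·s

Compare to the minimum allowed value ℏ/2:
ℏ/2 = 5.273e-35 J·s

Since ΔxΔp = 4.620e-35 J·s < 5.273e-35 J·s = ℏ/2,
the measurement violates the uncertainty principle.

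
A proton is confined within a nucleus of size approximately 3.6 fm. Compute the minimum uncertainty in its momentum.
1.465 × 10^-20 kg·m/s

Using the Heisenberg uncertainty principle:
ΔxΔp ≥ ℏ/2

With Δx ≈ L = 3.600e-15 m (the confinement size):
Δp_min = ℏ/(2Δx)
Δp_min = (1.055e-34 J·s) / (2 × 3.600e-15 m)
Δp_min = 1.465e-20 kg·m/s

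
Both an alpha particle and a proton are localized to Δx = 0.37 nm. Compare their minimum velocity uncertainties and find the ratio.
The proton has the larger minimum velocity uncertainty, by a ratio of 4.0.

For both particles, Δp_min = ℏ/(2Δx) = 1.425e-25 kg·m/s (same for both).

The velocity uncertainty is Δv = Δp/m:
- alpha particle: Δv = 1.425e-25 / 6.645e-27 = 2.145e+01 m/s = 21.447 m/s
- proton: Δv = 1.425e-25 / 1.673e-27 = 8.520e+01 m/s = 85.201 m/s

Ratio: 8.520e+01 / 2.145e+01 = 4.0

The lighter particle has larger velocity uncertainty because Δv ∝ 1/m.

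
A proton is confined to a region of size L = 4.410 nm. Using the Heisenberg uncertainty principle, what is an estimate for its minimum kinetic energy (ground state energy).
266.733 neV

Using the uncertainty principle to estimate ground state energy:

1. The position uncertainty is approximately the confinement size:
   Δx ≈ L = 4.410e-09 m

2. From ΔxΔp ≥ ℏ/2, the minimum momentum uncertainty is:
   Δp ≈ ℏ/(2L) = 1.196e-26 kg·m/s

3. The kinetic energy is approximately:
   KE ≈ (Δp)²/(2m) = (1.196e-26)²/(2 × 1.673e-27 kg)
   KE ≈ 4.274e-26 J = 266.733 neV

This is an order-of-magnitude estimate of the ground state energy.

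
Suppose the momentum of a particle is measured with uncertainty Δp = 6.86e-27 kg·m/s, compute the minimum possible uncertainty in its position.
7.686 nm

Using the Heisenberg uncertainty principle:
ΔxΔp ≥ ℏ/2

The minimum uncertainty in position is:
Δx_min = ℏ/(2Δp)
Δx_min = (1.055e-34 J·s) / (2 × 6.860e-27 kg·m/s)
Δx_min = 7.686e-09 m = 7.686 nm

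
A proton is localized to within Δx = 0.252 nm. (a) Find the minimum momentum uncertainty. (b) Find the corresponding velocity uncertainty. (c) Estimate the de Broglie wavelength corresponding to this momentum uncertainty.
(a) Δp_min = 2.092 × 10^-25 kg·m/s
(b) Δv_min = 125.097 m/s
(c) λ_dB = 3.167 nm

Step-by-step:

(a) From the uncertainty principle:
Δp_min = ℏ/(2Δx) = (1.055e-34 J·s)/(2 × 2.520e-10 m) = 2.092e-25 kg·m/s

(b) The velocity uncertainty:
Δv = Δp/m = (2.092e-25 kg·m/s)/(1.673e-27 kg) = 1.251e+02 m/s = 125.097 m/s

(c) The de Broglie wavelength for this momentum:
λ = h/p = (6.626e-34 J·s)/(2.092e-25 kg·m/s) = 3.167e-09 m = 3.167 nm

Note: The de Broglie wavelength is comparable to the localization size, as expected from wave-particle duality.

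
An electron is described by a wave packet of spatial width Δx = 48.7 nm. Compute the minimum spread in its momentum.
1.083 × 10^-27 kg·m/s

For a wave packet, the spatial width Δx and momentum spread Δp are related by the uncertainty principle:
ΔxΔp ≥ ℏ/2

The minimum momentum spread is:
Δp_min = ℏ/(2Δx)
Δp_min = (1.055e-34 J·s) / (2 × 4.870e-08 m)
Δp_min = 1.083e-27 kg·m/s

A wave packet cannot have both a well-defined position and well-defined momentum.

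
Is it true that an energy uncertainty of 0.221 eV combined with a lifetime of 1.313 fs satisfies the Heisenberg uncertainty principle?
No, it violates the uncertainty relation.

Calculate the product ΔEΔt:
ΔE = 0.221 eV = 3.541e-20 J
ΔEΔt = (3.541e-20 J) × (1.313e-15 s)
ΔEΔt = 4.649e-35 J·s

Compare to the minimum allowed value ℏ/2:
ℏ/2 = 5.273e-35 J·s

Since ΔEΔt = 4.649e-35 J·s < 5.273e-35 J·s = ℏ/2,
this violates the uncertainty relation.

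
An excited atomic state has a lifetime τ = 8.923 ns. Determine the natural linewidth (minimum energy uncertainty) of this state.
36.883 neV

Using the energy-time uncertainty principle:
ΔEΔt ≥ ℏ/2

The lifetime τ represents the time uncertainty Δt.
The natural linewidth (minimum energy uncertainty) is:

ΔE = ℏ/(2τ)
ΔE = (1.055e-34 J·s) / (2 × 8.923e-09 s)
ΔE = 5.909e-27 J = 36.883 neV

This natural linewidth limits the precision of spectroscopic measurements.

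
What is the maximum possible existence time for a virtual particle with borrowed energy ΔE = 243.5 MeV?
1.352 ys

Using the energy-time uncertainty principle:
ΔEΔt ≥ ℏ/2

For a virtual particle borrowing energy ΔE, the maximum lifetime is:
Δt_max = ℏ/(2ΔE)

Converting energy:
ΔE = 243.5 MeV = 3.901e-11 J

Δt_max = (1.055e-34 J·s) / (2 × 3.901e-11 J)
Δt_max = 1.352e-24 s = 1.352 ys

Virtual particles with higher borrowed energy exist for shorter times.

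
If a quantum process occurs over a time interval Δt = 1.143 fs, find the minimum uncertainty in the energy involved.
287.932 meV

Using the energy-time uncertainty principle:
ΔEΔt ≥ ℏ/2

The minimum uncertainty in energy is:
ΔE_min = ℏ/(2Δt)
ΔE_min = (1.055e-34 J·s) / (2 × 1.143e-15 s)
ΔE_min = 4.613e-20 J = 287.932 meV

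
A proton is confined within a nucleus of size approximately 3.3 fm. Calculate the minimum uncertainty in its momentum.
1.598 × 10^-20 kg·m/s

Using the Heisenberg uncertainty principle:
ΔxΔp ≥ ℏ/2

With Δx ≈ L = 3.300e-15 m (the confinement size):
Δp_min = ℏ/(2Δx)
Δp_min = (1.055e-34 J·s) / (2 × 3.300e-15 m)
Δp_min = 1.598e-20 kg·m/s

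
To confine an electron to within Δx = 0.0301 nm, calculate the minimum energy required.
10.513 eV

Localizing a particle requires giving it sufficient momentum uncertainty:

1. From uncertainty principle: Δp ≥ ℏ/(2Δx)
   Δp_min = (1.055e-34 J·s) / (2 × 3.010e-11 m)
   Δp_min = 1.752e-24 kg·m/s

2. This momentum uncertainty corresponds to kinetic energy:
   KE ≈ (Δp)²/(2m) = (1.752e-24)²/(2 × 9.109e-31 kg)
   KE = 1.684e-18 J = 10.513 eV

Tighter localization requires more energy.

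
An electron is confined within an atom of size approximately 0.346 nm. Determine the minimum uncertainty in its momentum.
1.524 × 10^-25 kg·m/s

Using the Heisenberg uncertainty principle:
ΔxΔp ≥ ℏ/2

With Δx ≈ L = 3.460e-10 m (the confinement size):
Δp_min = ℏ/(2Δx)
Δp_min = (1.055e-34 J·s) / (2 × 3.460e-10 m)
Δp_min = 1.524e-25 kg·m/s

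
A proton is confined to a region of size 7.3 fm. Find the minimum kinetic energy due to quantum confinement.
97.344 keV

Using the uncertainty principle:

1. Position uncertainty: Δx ≈ 7.300e-15 m
2. Minimum momentum uncertainty: Δp = ℏ/(2Δx) = 7.223e-21 kg·m/s
3. Minimum kinetic energy:
   KE = (Δp)²/(2m) = (7.223e-21)²/(2 × 1.673e-27 kg)
   KE = 1.560e-14 J = 97.344 keV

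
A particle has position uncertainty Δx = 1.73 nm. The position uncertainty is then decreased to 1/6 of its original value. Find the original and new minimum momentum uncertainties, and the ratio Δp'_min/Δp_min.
Original Δp_min = 3.048 × 10^-26 kg·m/s; new Δp'_min = 1.829 × 10^-25 kg·m/s; ratio Δp'_min/Δp_min = 6.

From the uncertainty principle ΔxΔp ≥ ℏ/2, the minimum momentum uncertainty is Δp_min = ℏ/(2Δx).

Original (Δx = 1.73 nm = 1.730e-09 m):
Δp_min = (1.055e-34 J·s)/(2 × 1.730e-09 m) = 3.048e-26 kg·m/s

When Δx → (1/6)Δx:
Δp'_min = ℏ/(2 × (1/6)Δx) = 6 × ℏ/(2Δx) = 6 × Δp_min
Δp'_min = 6 × 3.048e-26 kg·m/s = 1.829e-25 kg·m/s

Since Δp_min ∝ 1/Δx, when Δx is decreased to 1/6 of its original value, Δp_min increases to 6 times its original value.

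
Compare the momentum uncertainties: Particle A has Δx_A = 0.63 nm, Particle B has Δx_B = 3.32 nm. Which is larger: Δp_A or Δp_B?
Particle A has the larger minimum momentum uncertainty, by a factor of 5.27.

For each particle, the minimum momentum uncertainty is Δp_min = ℏ/(2Δx):

Particle A: Δp_A = ℏ/(2×6.300e-10 m) = 8.370e-26 kg·m/s
Particle B: Δp_B = ℏ/(2×3.320e-09 m) = 1.588e-26 kg·m/s

Ratio: Δp_A/Δp_B = 5.27

Since Δp_min ∝ 1/Δx, the particle with smaller position uncertainty (A) has larger momentum uncertainty.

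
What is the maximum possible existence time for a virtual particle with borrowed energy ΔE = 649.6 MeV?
5.066 × 10^-25 s

Using the energy-time uncertainty principle:
ΔEΔt ≥ ℏ/2

For a virtual particle borrowing energy ΔE, the maximum lifetime is:
Δt_max = ℏ/(2ΔE)

Converting energy:
ΔE = 649.6 MeV = 1.041e-10 J

Δt_max = (1.055e-34 J·s) / (2 × 1.041e-10 J)
Δt_max = 5.066e-25 s = 5.066 × 10^-25 s

Virtual particles with higher borrowed energy exist for shorter times.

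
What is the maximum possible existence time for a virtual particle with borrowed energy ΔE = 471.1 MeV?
6.986 × 10^-25 s

Using the energy-time uncertainty principle:
ΔEΔt ≥ ℏ/2

For a virtual particle borrowing energy ΔE, the maximum lifetime is:
Δt_max = ℏ/(2ΔE)

Converting energy:
ΔE = 471.1 MeV = 7.548e-11 J

Δt_max = (1.055e-34 J·s) / (2 × 7.548e-11 J)
Δt_max = 6.986e-25 s = 6.986 × 10^-25 s

Virtual particles with higher borrowed energy exist for shorter times.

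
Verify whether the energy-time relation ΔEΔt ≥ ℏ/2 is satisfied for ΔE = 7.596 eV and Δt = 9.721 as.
No, it violates the uncertainty relation.

Calculate the product ΔEΔt:
ΔE = 7.596 eV = 1.217e-18 J
ΔEΔt = (1.217e-18 J) × (9.721e-18 s)
ΔEΔt = 1.183e-35 J·s

Compare to the minimum allowed value ℏ/2:
ℏ/2 = 5.273e-35 J·s

Since ΔEΔt = 1.183e-35 J·s < 5.273e-35 J·s = ℏ/2,
this violates the uncertainty relation.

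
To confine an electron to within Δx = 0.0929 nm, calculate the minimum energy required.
1.104 eV

Localizing a particle requires giving it sufficient momentum uncertainty:

1. From uncertainty principle: Δp ≥ ℏ/(2Δx)
   Δp_min = (1.055e-34 J·s) / (2 × 9.290e-11 m)
   Δp_min = 5.676e-25 kg·m/s

2. This momentum uncertainty corresponds to kinetic energy:
   KE ≈ (Δp)²/(2m) = (5.676e-25)²/(2 × 9.109e-31 kg)
   KE = 1.768e-19 J = 1.104 eV

Tighter localization requires more energy.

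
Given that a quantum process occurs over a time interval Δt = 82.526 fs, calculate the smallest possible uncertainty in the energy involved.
3.988 meV

Using the energy-time uncertainty principle:
ΔEΔt ≥ ℏ/2

The minimum uncertainty in energy is:
ΔE_min = ℏ/(2Δt)
ΔE_min = (1.055e-34 J·s) / (2 × 8.253e-14 s)
ΔE_min = 6.389e-22 J = 3.988 meV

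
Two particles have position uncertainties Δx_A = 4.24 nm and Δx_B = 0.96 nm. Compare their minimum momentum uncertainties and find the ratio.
Particle B has the larger minimum momentum uncertainty, by a factor of 4.42.

For each particle, the minimum momentum uncertainty is Δp_min = ℏ/(2Δx):

Particle A: Δp_A = ℏ/(2×4.240e-09 m) = 1.244e-26 kg·m/s
Particle B: Δp_B = ℏ/(2×9.600e-10 m) = 5.493e-26 kg·m/s

Ratio: Δp_B/Δp_A = 4.42

Since Δp_min ∝ 1/Δx, the particle with smaller position uncertainty (B) has larger momentum uncertainty.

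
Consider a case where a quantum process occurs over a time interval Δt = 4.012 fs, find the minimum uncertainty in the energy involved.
82.030 meV

Using the energy-time uncertainty principle:
ΔEΔt ≥ ℏ/2

The minimum uncertainty in energy is:
ΔE_min = ℏ/(2Δt)
ΔE_min = (1.055e-34 J·s) / (2 × 4.012e-15 s)
ΔE_min = 1.314e-20 J = 82.030 meV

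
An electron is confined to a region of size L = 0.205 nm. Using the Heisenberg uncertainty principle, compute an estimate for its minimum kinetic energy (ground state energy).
226.650 meV

Using the uncertainty principle to estimate ground state energy:

1. The position uncertainty is approximately the confinement size:
   Δx ≈ L = 2.050e-10 m

2. From ΔxΔp ≥ ℏ/2, the minimum momentum uncertainty is:
   Δp ≈ ℏ/(2L) = 2.572e-25 kg·m/s

3. The kinetic energy is approximately:
   KE ≈ (Δp)²/(2m) = (2.572e-25)²/(2 × 9.109e-31 kg)
   KE ≈ 3.631e-20 J = 226.650 meV

This is an order-of-magnitude estimate of the ground state energy.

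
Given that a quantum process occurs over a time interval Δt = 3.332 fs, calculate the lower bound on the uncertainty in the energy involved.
98.771 meV

Using the energy-time uncertainty principle:
ΔEΔt ≥ ℏ/2

The minimum uncertainty in energy is:
ΔE_min = ℏ/(2Δt)
ΔE_min = (1.055e-34 J·s) / (2 × 3.332e-15 s)
ΔE_min = 1.582e-20 J = 98.771 meV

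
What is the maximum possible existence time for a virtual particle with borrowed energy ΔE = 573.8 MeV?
5.736 × 10^-25 s

Using the energy-time uncertainty principle:
ΔEΔt ≥ ℏ/2

For a virtual particle borrowing energy ΔE, the maximum lifetime is:
Δt_max = ℏ/(2ΔE)

Converting energy:
ΔE = 573.8 MeV = 9.193e-11 J

Δt_max = (1.055e-34 J·s) / (2 × 9.193e-11 J)
Δt_max = 5.736e-25 s = 5.736 × 10^-25 s

Virtual particles with higher borrowed energy exist for shorter times.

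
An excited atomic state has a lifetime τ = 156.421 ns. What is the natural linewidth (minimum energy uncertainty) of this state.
2.104 neV

Using the energy-time uncertainty principle:
ΔEΔt ≥ ℏ/2

The lifetime τ represents the time uncertainty Δt.
The natural linewidth (minimum energy uncertainty) is:

ΔE = ℏ/(2τ)
ΔE = (1.055e-34 J·s) / (2 × 1.564e-07 s)
ΔE = 3.371e-28 J = 2.104 neV

This natural linewidth limits the precision of spectroscopic measurements.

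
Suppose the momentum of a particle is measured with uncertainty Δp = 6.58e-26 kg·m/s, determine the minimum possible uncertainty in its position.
801.346 pm

Using the Heisenberg uncertainty principle:
ΔxΔp ≥ ℏ/2

The minimum uncertainty in position is:
Δx_min = ℏ/(2Δp)
Δx_min = (1.055e-34 J·s) / (2 × 6.580e-26 kg·m/s)
Δx_min = 8.013e-10 m = 801.346 pm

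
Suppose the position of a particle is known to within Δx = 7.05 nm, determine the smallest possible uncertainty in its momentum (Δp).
7.479 × 10^-27 kg·m/s

Using the Heisenberg uncertainty principle:
ΔxΔp ≥ ℏ/2

The minimum uncertainty in momentum is:
Δp_min = ℏ/(2Δx)
Δp_min = (1.055e-34 J·s) / (2 × 7.050e-09 m)
Δp_min = 7.479e-27 kg·m/s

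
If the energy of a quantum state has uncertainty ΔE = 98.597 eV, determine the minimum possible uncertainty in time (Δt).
3.338 as

Using the energy-time uncertainty principle:
ΔEΔt ≥ ℏ/2

The minimum uncertainty in time is:
Δt_min = ℏ/(2ΔE)
Δt_min = (1.055e-34 J·s) / (2 × 1.580e-17 J)
Δt_min = 3.338e-18 s = 3.338 as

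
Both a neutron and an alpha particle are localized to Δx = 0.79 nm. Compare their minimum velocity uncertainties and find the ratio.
The neutron has the larger minimum velocity uncertainty, by a ratio of 4.0.

For both particles, Δp_min = ℏ/(2Δx) = 6.675e-26 kg·m/s (same for both).

The velocity uncertainty is Δv = Δp/m:
- neutron: Δv = 6.675e-26 / 1.675e-27 = 3.985e+01 m/s = 39.850 m/s
- alpha particle: Δv = 6.675e-26 / 6.645e-27 = 1.004e+01 m/s = 10.045 m/s

Ratio: 3.985e+01 / 1.004e+01 = 4.0

The lighter particle has larger velocity uncertainty because Δv ∝ 1/m.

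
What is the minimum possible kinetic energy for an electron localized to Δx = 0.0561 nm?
3.026 eV

Localizing a particle requires giving it sufficient momentum uncertainty:

1. From uncertainty principle: Δp ≥ ℏ/(2Δx)
   Δp_min = (1.055e-34 J·s) / (2 × 5.610e-11 m)
   Δp_min = 9.399e-25 kg·m/s

2. This momentum uncertainty corresponds to kinetic energy:
   KE ≈ (Δp)²/(2m) = (9.399e-25)²/(2 × 9.109e-31 kg)
   KE = 4.849e-19 J = 3.026 eV

Tighter localization requires more energy.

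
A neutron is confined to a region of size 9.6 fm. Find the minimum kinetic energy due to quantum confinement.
56.210 keV

Using the uncertainty principle:

1. Position uncertainty: Δx ≈ 9.600e-15 m
2. Minimum momentum uncertainty: Δp = ℏ/(2Δx) = 5.493e-21 kg·m/s
3. Minimum kinetic energy:
   KE = (Δp)²/(2m) = (5.493e-21)²/(2 × 1.675e-27 kg)
   KE = 9.006e-15 J = 56.210 keV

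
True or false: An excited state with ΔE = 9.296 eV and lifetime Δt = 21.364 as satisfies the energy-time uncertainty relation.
No, it violates the uncertainty relation.

Calculate the product ΔEΔt:
ΔE = 9.296 eV = 1.489e-18 J
ΔEΔt = (1.489e-18 J) × (2.136e-17 s)
ΔEΔt = 3.182e-35 J·s

Compare to the minimum allowed value ℏ/2:
ℏ/2 = 5.273e-35 J·s

Since ΔEΔt = 3.182e-35 J·s < 5.273e-35 J·s = ℏ/2,
this violates the uncertainty relation.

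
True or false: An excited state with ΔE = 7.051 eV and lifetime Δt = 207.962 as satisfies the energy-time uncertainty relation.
Yes, it satisfies the uncertainty relation.

Calculate the product ΔEΔt:
ΔE = 7.051 eV = 1.130e-18 J
ΔEΔt = (1.130e-18 J) × (2.080e-16 s)
ΔEΔt = 2.349e-34 J·s

Compare to the minimum allowed value ℏ/2:
ℏ/2 = 5.273e-35 J·s

Since ΔEΔt = 2.349e-34 J·s ≥ 5.273e-35 J·s = ℏ/2,
this satisfies the uncertainty relation.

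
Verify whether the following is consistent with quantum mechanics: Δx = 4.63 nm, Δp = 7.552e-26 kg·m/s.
Yes, it satisfies the uncertainty principle.

Calculate the product ΔxΔp:
ΔxΔp = (4.630e-09 m) × (7.552e-26 kg·m/s)
ΔxΔp = 3.497e-34 J·s

Compare to the minimum allowed value ℏ/2:
ℏ/2 = 5.273e-35 J·s

Since ΔxΔp = 3.497e-34 J·s ≥ 5.273e-35 J·s = ℏ/2,
the measurement satisfies the uncertainty principle.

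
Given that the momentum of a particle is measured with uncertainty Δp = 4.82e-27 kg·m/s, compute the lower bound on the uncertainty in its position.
10.940 nm

Using the Heisenberg uncertainty principle:
ΔxΔp ≥ ℏ/2

The minimum uncertainty in position is:
Δx_min = ℏ/(2Δp)
Δx_min = (1.055e-34 J·s) / (2 × 4.820e-27 kg·m/s)
Δx_min = 1.094e-08 m = 10.940 nm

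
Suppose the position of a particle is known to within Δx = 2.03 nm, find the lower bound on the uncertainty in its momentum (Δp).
2.597 × 10^-26 kg·m/s

Using the Heisenberg uncertainty principle:
ΔxΔp ≥ ℏ/2

The minimum uncertainty in momentum is:
Δp_min = ℏ/(2Δx)
Δp_min = (1.055e-34 J·s) / (2 × 2.030e-09 m)
Δp_min = 2.597e-26 kg·m/s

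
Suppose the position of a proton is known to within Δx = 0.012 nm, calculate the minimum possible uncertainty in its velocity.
2.627 km/s

Using the Heisenberg uncertainty principle and Δp = mΔv:
ΔxΔp ≥ ℏ/2
Δx(mΔv) ≥ ℏ/2

The minimum uncertainty in velocity is:
Δv_min = ℏ/(2mΔx)
Δv_min = (1.055e-34 J·s) / (2 × 1.673e-27 kg × 1.200e-11 m)
Δv_min = 2.627e+03 m/s = 2.627 km/s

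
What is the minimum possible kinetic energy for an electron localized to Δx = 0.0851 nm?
1.315 eV

Localizing a particle requires giving it sufficient momentum uncertainty:

1. From uncertainty principle: Δp ≥ ℏ/(2Δx)
   Δp_min = (1.055e-34 J·s) / (2 × 8.510e-11 m)
   Δp_min = 6.196e-25 kg·m/s

2. This momentum uncertainty corresponds to kinetic energy:
   KE ≈ (Δp)²/(2m) = (6.196e-25)²/(2 × 9.109e-31 kg)
   KE = 2.107e-19 J = 1.315 eV

Tighter localization requires more energy.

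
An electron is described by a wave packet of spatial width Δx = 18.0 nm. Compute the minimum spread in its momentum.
2.929 × 10^-27 kg·m/s

For a wave packet, the spatial width Δx and momentum spread Δp are related by the uncertainty principle:
ΔxΔp ≥ ℏ/2

The minimum momentum spread is:
Δp_min = ℏ/(2Δx)
Δp_min = (1.055e-34 J·s) / (2 × 1.800e-08 m)
Δp_min = 2.929e-27 kg·m/s

A wave packet cannot have both a well-defined position and well-defined momentum.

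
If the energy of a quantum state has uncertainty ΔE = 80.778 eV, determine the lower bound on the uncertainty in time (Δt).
4.074 as

Using the energy-time uncertainty principle:
ΔEΔt ≥ ℏ/2

The minimum uncertainty in time is:
Δt_min = ℏ/(2ΔE)
Δt_min = (1.055e-34 J·s) / (2 × 1.294e-17 J)
Δt_min = 4.074e-18 s = 4.074 as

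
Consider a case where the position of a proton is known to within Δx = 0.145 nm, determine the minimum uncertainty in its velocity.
217.410 m/s

Using the Heisenberg uncertainty principle and Δp = mΔv:
ΔxΔp ≥ ℏ/2
Δx(mΔv) ≥ ℏ/2

The minimum uncertainty in velocity is:
Δv_min = ℏ/(2mΔx)
Δv_min = (1.055e-34 J·s) / (2 × 1.673e-27 kg × 1.450e-10 m)
Δv_min = 2.174e+02 m/s = 217.410 m/s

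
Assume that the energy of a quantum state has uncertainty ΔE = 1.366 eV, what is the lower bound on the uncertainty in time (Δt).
240.927 as

Using the energy-time uncertainty principle:
ΔEΔt ≥ ℏ/2

The minimum uncertainty in time is:
Δt_min = ℏ/(2ΔE)
Δt_min = (1.055e-34 J·s) / (2 × 2.189e-19 J)
Δt_min = 2.409e-16 s = 240.927 as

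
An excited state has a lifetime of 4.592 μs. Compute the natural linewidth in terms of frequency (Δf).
17.330 kHz

Using the energy-time uncertainty principle and E = hf:
ΔEΔt ≥ ℏ/2
hΔf·Δt ≥ ℏ/2

The minimum frequency uncertainty is:
Δf = ℏ/(2hτ) = 1/(4πτ)
Δf = 1/(4π × 4.592e-06 s)
Δf = 1.733e+04 Hz = 17.330 kHz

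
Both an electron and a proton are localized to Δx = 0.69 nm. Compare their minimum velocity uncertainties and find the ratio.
The electron has the larger minimum velocity uncertainty, by a ratio of 1836.2.

For both particles, Δp_min = ℏ/(2Δx) = 7.642e-26 kg·m/s (same for both).

The velocity uncertainty is Δv = Δp/m:
- electron: Δv = 7.642e-26 / 9.109e-31 = 8.389e+04 m/s = 83.890 km/s
- proton: Δv = 7.642e-26 / 1.673e-27 = 4.569e+01 m/s = 45.688 m/s

Ratio: 8.389e+04 / 4.569e+01 = 1836.2

The lighter particle has larger velocity uncertainty because Δv ∝ 1/m.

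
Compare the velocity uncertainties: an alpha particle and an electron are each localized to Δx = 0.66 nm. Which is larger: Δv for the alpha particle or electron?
The electron has the larger minimum velocity uncertainty, by a ratio of 7294.3.

For both particles, Δp_min = ℏ/(2Δx) = 7.989e-26 kg·m/s (same for both).

The velocity uncertainty is Δv = Δp/m:
- alpha particle: Δv = 7.989e-26 / 6.645e-27 = 1.202e+01 m/s = 12.023 m/s
- electron: Δv = 7.989e-26 / 9.109e-31 = 8.770e+04 m/s = 87.703 km/s

Ratio: 8.770e+04 / 1.202e+01 = 7294.3

The lighter particle has larger velocity uncertainty because Δv ∝ 1/m.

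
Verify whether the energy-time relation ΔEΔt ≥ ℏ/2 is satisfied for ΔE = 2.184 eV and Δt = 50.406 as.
No, it violates the uncertainty relation.

Calculate the product ΔEΔt:
ΔE = 2.184 eV = 3.499e-19 J
ΔEΔt = (3.499e-19 J) × (5.041e-17 s)
ΔEΔt = 1.764e-35 J·s

Compare to the minimum allowed value ℏ/2:
ℏ/2 = 5.273e-35 J·s

Since ΔEΔt = 1.764e-35 J·s < 5.273e-35 J·s = ℏ/2,
this violates the uncertainty relation.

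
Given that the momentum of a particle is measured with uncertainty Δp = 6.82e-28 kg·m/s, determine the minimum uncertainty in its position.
77.315 nm

Using the Heisenberg uncertainty principle:
ΔxΔp ≥ ℏ/2

The minimum uncertainty in position is:
Δx_min = ℏ/(2Δp)
Δx_min = (1.055e-34 J·s) / (2 × 6.820e-28 kg·m/s)
Δx_min = 7.731e-08 m = 77.315 nm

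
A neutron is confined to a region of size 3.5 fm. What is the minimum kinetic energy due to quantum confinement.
422.883 keV

Using the uncertainty principle:

1. Position uncertainty: Δx ≈ 3.500e-15 m
2. Minimum momentum uncertainty: Δp = ℏ/(2Δx) = 1.507e-20 kg·m/s
3. Minimum kinetic energy:
   KE = (Δp)²/(2m) = (1.507e-20)²/(2 × 1.675e-27 kg)
   KE = 6.775e-14 J = 422.883 keV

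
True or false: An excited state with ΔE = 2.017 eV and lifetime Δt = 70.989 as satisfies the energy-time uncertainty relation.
No, it violates the uncertainty relation.

Calculate the product ΔEΔt:
ΔE = 2.017 eV = 3.232e-19 J
ΔEΔt = (3.232e-19 J) × (7.099e-17 s)
ΔEΔt = 2.294e-35 J·s

Compare to the minimum allowed value ℏ/2:
ℏ/2 = 5.273e-35 J·s

Since ΔEΔt = 2.294e-35 J·s < 5.273e-35 J·s = ℏ/2,
this violates the uncertainty relation.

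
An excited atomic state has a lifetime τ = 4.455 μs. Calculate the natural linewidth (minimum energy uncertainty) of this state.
73.873 peV

Using the energy-time uncertainty principle:
ΔEΔt ≥ ℏ/2

The lifetime τ represents the time uncertainty Δt.
The natural linewidth (minimum energy uncertainty) is:

ΔE = ℏ/(2τ)
ΔE = (1.055e-34 J·s) / (2 × 4.455e-06 s)
ΔE = 1.184e-29 J = 73.873 peV

This natural linewidth limits the precision of spectroscopic measurements.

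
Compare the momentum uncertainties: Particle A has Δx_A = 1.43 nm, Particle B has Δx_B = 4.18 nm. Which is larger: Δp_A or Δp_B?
Particle A has the larger minimum momentum uncertainty, by a factor of 2.92.

For each particle, the minimum momentum uncertainty is Δp_min = ℏ/(2Δx):

Particle A: Δp_A = ℏ/(2×1.430e-09 m) = 3.687e-26 kg·m/s
Particle B: Δp_B = ℏ/(2×4.180e-09 m) = 1.261e-26 kg·m/s

Ratio: Δp_A/Δp_B = 2.92

Since Δp_min ∝ 1/Δx, the particle with smaller position uncertainty (A) has larger momentum uncertainty.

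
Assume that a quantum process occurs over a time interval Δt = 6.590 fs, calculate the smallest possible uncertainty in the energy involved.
49.940 meV

Using the energy-time uncertainty principle:
ΔEΔt ≥ ℏ/2

The minimum uncertainty in energy is:
ΔE_min = ℏ/(2Δt)
ΔE_min = (1.055e-34 J·s) / (2 × 6.590e-15 s)
ΔE_min = 8.001e-21 J = 49.940 meV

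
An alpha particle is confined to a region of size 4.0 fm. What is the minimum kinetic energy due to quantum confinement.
81.613 keV

Using the uncertainty principle:

1. Position uncertainty: Δx ≈ 4.000e-15 m
2. Minimum momentum uncertainty: Δp = ℏ/(2Δx) = 1.318e-20 kg·m/s
3. Minimum kinetic energy:
   KE = (Δp)²/(2m) = (1.318e-20)²/(2 × 6.645e-27 kg)
   KE = 1.308e-14 J = 81.613 keV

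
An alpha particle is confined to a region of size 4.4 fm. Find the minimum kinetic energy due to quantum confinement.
67.449 keV

Using the uncertainty principle:

1. Position uncertainty: Δx ≈ 4.400e-15 m
2. Minimum momentum uncertainty: Δp = ℏ/(2Δx) = 1.198e-20 kg·m/s
3. Minimum kinetic energy:
   KE = (Δp)²/(2m) = (1.198e-20)²/(2 × 6.645e-27 kg)
   KE = 1.081e-14 J = 67.449 keV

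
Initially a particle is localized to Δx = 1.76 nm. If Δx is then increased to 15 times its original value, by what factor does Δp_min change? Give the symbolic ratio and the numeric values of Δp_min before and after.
Original Δp_min = 2.996 × 10^-26 kg·m/s; new Δp'_min = 1.997 × 10^-27 kg·m/s; ratio Δp'_min/Δp_min = 1/15.

From the uncertainty principle ΔxΔp ≥ ℏ/2, the minimum momentum uncertainty is Δp_min = ℏ/(2Δx).

Original (Δx = 1.76 nm = 1.760e-09 m):
Δp_min = (1.055e-34 J·s)/(2 × 1.760e-09 m) = 2.996e-26 kg·m/s

When Δx → 15Δx:
Δp'_min = ℏ/(2 × 15Δx) = (1/15) × ℏ/(2Δx) = (1/15) × Δp_min
Δp'_min = 1/15 × 2.996e-26 kg·m/s = 1.997e-27 kg·m/s

Since Δp_min ∝ 1/Δx, when Δx is increased to 15 times its original value, Δp_min decreases to 1/15 of its original value.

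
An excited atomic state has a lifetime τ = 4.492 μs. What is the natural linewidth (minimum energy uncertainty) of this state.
73.265 peV

Using the energy-time uncertainty principle:
ΔEΔt ≥ ℏ/2

The lifetime τ represents the time uncertainty Δt.
The natural linewidth (minimum energy uncertainty) is:

ΔE = ℏ/(2τ)
ΔE = (1.055e-34 J·s) / (2 × 4.492e-06 s)
ΔE = 1.174e-29 J = 73.265 peV

This natural linewidth limits the precision of spectroscopic measurements.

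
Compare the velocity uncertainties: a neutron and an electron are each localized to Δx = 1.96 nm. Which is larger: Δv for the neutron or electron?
The electron has the larger minimum velocity uncertainty, by a ratio of 1838.7.

For both particles, Δp_min = ℏ/(2Δx) = 2.690e-26 kg·m/s (same for both).

The velocity uncertainty is Δv = Δp/m:
- neutron: Δv = 2.690e-26 / 1.675e-27 = 1.606e+01 m/s = 16.062 m/s
- electron: Δv = 2.690e-26 / 9.109e-31 = 2.953e+04 m/s = 29.533 km/s

Ratio: 2.953e+04 / 1.606e+01 = 1838.7

The lighter particle has larger velocity uncertainty because Δv ∝ 1/m.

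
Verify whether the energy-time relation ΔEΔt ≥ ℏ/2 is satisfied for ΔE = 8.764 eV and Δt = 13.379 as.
No, it violates the uncertainty relation.

Calculate the product ΔEΔt:
ΔE = 8.764 eV = 1.404e-18 J
ΔEΔt = (1.404e-18 J) × (1.338e-17 s)
ΔEΔt = 1.879e-35 J·s

Compare to the minimum allowed value ℏ/2:
ℏ/2 = 5.273e-35 J·s

Since ΔEΔt = 1.879e-35 J·s < 5.273e-35 J·s = ℏ/2,
this violates the uncertainty relation.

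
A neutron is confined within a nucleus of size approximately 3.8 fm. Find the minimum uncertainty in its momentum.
1.388 × 10^-20 kg·m/s

Using the Heisenberg uncertainty principle:
ΔxΔp ≥ ℏ/2

With Δx ≈ L = 3.800e-15 m (the confinement size):
Δp_min = ℏ/(2Δx)
Δp_min = (1.055e-34 J·s) / (2 × 3.800e-15 m)
Δp_min = 1.388e-20 kg·m/s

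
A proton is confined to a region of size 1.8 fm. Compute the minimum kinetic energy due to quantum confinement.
1.601 MeV

Using the uncertainty principle:

1. Position uncertainty: Δx ≈ 1.800e-15 m
2. Minimum momentum uncertainty: Δp = ℏ/(2Δx) = 2.929e-20 kg·m/s
3. Minimum kinetic energy:
   KE = (Δp)²/(2m) = (2.929e-20)²/(2 × 1.673e-27 kg)
   KE = 2.565e-13 J = 1.601 MeV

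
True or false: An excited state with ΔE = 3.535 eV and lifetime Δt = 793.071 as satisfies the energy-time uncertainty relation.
Yes, it satisfies the uncertainty relation.

Calculate the product ΔEΔt:
ΔE = 3.535 eV = 5.664e-19 J
ΔEΔt = (5.664e-19 J) × (7.931e-16 s)
ΔEΔt = 4.492e-34 J·s

Compare to the minimum allowed value ℏ/2:
ℏ/2 = 5.273e-35 J·s

Since ΔEΔt = 4.492e-34 J·s ≥ 5.273e-35 J·s = ℏ/2,
this satisfies the uncertainty relation.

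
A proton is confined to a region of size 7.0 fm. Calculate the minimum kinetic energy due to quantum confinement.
105.866 keV

Using the uncertainty principle:

1. Position uncertainty: Δx ≈ 7.000e-15 m
2. Minimum momentum uncertainty: Δp = ℏ/(2Δx) = 7.533e-21 kg·m/s
3. Minimum kinetic energy:
   KE = (Δp)²/(2m) = (7.533e-21)²/(2 × 1.673e-27 kg)
   KE = 1.696e-14 J = 105.866 keV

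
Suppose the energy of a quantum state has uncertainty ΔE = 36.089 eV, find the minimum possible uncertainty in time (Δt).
9.119 as

Using the energy-time uncertainty principle:
ΔEΔt ≥ ℏ/2

The minimum uncertainty in time is:
Δt_min = ℏ/(2ΔE)
Δt_min = (1.055e-34 J·s) / (2 × 5.782e-18 J)
Δt_min = 9.119e-18 s = 9.119 as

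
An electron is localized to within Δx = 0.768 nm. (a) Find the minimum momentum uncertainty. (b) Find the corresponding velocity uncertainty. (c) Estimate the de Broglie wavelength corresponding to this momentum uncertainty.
(a) Δp_min = 6.866 × 10^-26 kg·m/s
(b) Δv_min = 75.370 km/s
(c) λ_dB = 9.651 nm

Step-by-step:

(a) From the uncertainty principle:
Δp_min = ℏ/(2Δx) = (1.055e-34 J·s)/(2 × 7.680e-10 m) = 6.866e-26 kg·m/s

(b) The velocity uncertainty:
Δv = Δp/m = (6.866e-26 kg·m/s)/(9.109e-31 kg) = 7.537e+04 m/s = 75.370 km/s

(c) The de Broglie wavelength for this momentum:
λ = h/p = (6.626e-34 J·s)/(6.866e-26 kg·m/s) = 9.651e-09 m = 9.651 nm

Note: The de Broglie wavelength is comparable to the localization size, as expected from wave-particle duality.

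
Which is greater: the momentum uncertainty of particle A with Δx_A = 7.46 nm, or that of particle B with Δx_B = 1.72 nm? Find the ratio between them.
Particle B has the larger minimum momentum uncertainty, by a factor of 4.34.

For each particle, the minimum momentum uncertainty is Δp_min = ℏ/(2Δx):

Particle A: Δp_A = ℏ/(2×7.460e-09 m) = 7.068e-27 kg·m/s
Particle B: Δp_B = ℏ/(2×1.720e-09 m) = 3.066e-26 kg·m/s

Ratio: Δp_B/Δp_A = 4.34

Since Δp_min ∝ 1/Δx, the particle with smaller position uncertainty (B) has larger momentum uncertainty.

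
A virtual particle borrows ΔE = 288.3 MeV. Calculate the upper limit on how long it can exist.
1.142 ys

Using the energy-time uncertainty principle:
ΔEΔt ≥ ℏ/2

For a virtual particle borrowing energy ΔE, the maximum lifetime is:
Δt_max = ℏ/(2ΔE)

Converting energy:
ΔE = 288.3 MeV = 4.619e-11 J

Δt_max = (1.055e-34 J·s) / (2 × 4.619e-11 J)
Δt_max = 1.142e-24 s = 1.142 ys

Virtual particles with higher borrowed energy exist for shorter times.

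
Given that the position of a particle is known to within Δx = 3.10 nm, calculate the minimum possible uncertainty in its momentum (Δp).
1.701 × 10^-26 kg·m/s

Using the Heisenberg uncertainty principle:
ΔxΔp ≥ ℏ/2

The minimum uncertainty in momentum is:
Δp_min = ℏ/(2Δx)
Δp_min = (1.055e-34 J·s) / (2 × 3.100e-09 m)
Δp_min = 1.701e-26 kg·m/s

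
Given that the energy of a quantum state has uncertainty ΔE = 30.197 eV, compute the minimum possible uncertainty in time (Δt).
10.899 as

Using the energy-time uncertainty principle:
ΔEΔt ≥ ℏ/2

The minimum uncertainty in time is:
Δt_min = ℏ/(2ΔE)
Δt_min = (1.055e-34 J·s) / (2 × 4.838e-18 J)
Δt_min = 1.090e-17 s = 10.899 as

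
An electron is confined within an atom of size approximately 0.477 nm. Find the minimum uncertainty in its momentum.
1.105 × 10^-25 kg·m/s

Using the Heisenberg uncertainty principle:
ΔxΔp ≥ ℏ/2

With Δx ≈ L = 4.770e-10 m (the confinement size):
Δp_min = ℏ/(2Δx)
Δp_min = (1.055e-34 J·s) / (2 × 4.770e-10 m)
Δp_min = 1.105e-25 kg·m/s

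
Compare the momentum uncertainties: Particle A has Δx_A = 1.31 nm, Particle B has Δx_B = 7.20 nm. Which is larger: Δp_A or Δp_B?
Particle A has the larger minimum momentum uncertainty, by a factor of 5.50.

For each particle, the minimum momentum uncertainty is Δp_min = ℏ/(2Δx):

Particle A: Δp_A = ℏ/(2×1.310e-09 m) = 4.025e-26 kg·m/s
Particle B: Δp_B = ℏ/(2×7.200e-09 m) = 7.323e-27 kg·m/s

Ratio: Δp_A/Δp_B = 5.50

Since Δp_min ∝ 1/Δx, the particle with smaller position uncertainty (A) has larger momentum uncertainty.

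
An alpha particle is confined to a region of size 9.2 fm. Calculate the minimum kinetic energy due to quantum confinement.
15.428 keV

Using the uncertainty principle:

1. Position uncertainty: Δx ≈ 9.200e-15 m
2. Minimum momentum uncertainty: Δp = ℏ/(2Δx) = 5.731e-21 kg·m/s
3. Minimum kinetic energy:
   KE = (Δp)²/(2m) = (5.731e-21)²/(2 × 6.645e-27 kg)
   KE = 2.472e-15 J = 15.428 keV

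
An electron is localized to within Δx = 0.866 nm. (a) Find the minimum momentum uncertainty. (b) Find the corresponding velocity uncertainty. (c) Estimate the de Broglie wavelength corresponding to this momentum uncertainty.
(a) Δp_min = 6.089 × 10^-26 kg·m/s
(b) Δv_min = 66.840 km/s
(c) λ_dB = 10.882 nm

Step-by-step:

(a) From the uncertainty principle:
Δp_min = ℏ/(2Δx) = (1.055e-34 J·s)/(2 × 8.660e-10 m) = 6.089e-26 kg·m/s

(b) The velocity uncertainty:
Δv = Δp/m = (6.089e-26 kg·m/s)/(9.109e-31 kg) = 6.684e+04 m/s = 66.840 km/s

(c) The de Broglie wavelength for this momentum:
λ = h/p = (6.626e-34 J·s)/(6.089e-26 kg·m/s) = 1.088e-08 m = 10.882 nm

Note: The de Broglie wavelength is comparable to the localization size, as expected from wave-particle duality.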